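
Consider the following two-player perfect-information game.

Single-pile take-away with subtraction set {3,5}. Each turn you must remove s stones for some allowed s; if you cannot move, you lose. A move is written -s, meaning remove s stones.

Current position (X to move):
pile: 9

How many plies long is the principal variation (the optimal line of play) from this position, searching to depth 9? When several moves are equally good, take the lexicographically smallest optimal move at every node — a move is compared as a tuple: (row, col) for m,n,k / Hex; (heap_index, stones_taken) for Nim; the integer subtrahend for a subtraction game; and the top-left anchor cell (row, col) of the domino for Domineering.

[9] X move#1: -3:-1/6*, -5:-1/4
[6] O move#2: -3:-1/3, -5:+1/1*
[1] end (terminal -1, X#3); searched 9 to 9

PV length from [9]: 2 plies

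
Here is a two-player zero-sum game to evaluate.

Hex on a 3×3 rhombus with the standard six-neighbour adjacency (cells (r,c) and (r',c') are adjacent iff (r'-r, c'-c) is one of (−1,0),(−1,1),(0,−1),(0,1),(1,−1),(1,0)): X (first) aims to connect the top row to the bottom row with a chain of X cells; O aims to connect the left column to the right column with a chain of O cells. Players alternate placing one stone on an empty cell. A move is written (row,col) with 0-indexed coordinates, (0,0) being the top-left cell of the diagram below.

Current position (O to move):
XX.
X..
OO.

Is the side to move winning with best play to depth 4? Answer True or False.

O winning at [XX./X../OO.]: True

p1 O@[XX./X../OO.]: (0,2)[XXO/X../OO.]+1* (1,1)[XX./XO./OO.]+1 (1,2)[XX./X.O/OO.]+1 (2,2)[XX./X../OOO]+1
p2 X@[XXO/X../OO.]: (1,1)[XXO/XX./OO.]-1* (1,2)[XXO/X.X/OO.]-1 (2,2)[XXO/X../OOX]-1
p3 O@[XXO/XX./OO.]: (1,2)[XXO/XXO/OO.]+1* (2,2)[XXO/XX./OOO]+1
p4 X@[XXO/XXO/OO.] terminal -1; root [XX./X../OO.] d4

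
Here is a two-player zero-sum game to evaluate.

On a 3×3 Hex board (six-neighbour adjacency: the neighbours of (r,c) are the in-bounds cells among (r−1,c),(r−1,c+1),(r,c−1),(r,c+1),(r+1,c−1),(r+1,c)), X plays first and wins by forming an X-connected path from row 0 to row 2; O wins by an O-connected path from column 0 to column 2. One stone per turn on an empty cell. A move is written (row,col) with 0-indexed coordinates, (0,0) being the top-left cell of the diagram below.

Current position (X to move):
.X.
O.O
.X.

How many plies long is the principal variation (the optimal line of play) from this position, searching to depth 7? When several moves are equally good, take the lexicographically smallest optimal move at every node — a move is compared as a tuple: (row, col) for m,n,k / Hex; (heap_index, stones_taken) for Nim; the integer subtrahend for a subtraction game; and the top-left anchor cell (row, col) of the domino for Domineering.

PV length from [.X./O.O/.X.]: 1 ply

ply 1, X at .X./O.O/.X. | (0,0)=-1→XX./O.O/.X.; (0,2)=-1→.XX/O.O/.X.; (1,1)=+1→.X./OXO/.X.*; (2,0)=-1→.X./O.O/XX.; (2,2)=-1→.X./O.O/.XX
ply 2: .X./OXO/.X. is terminal -1 (O); from .X./O.O/.X. depth 7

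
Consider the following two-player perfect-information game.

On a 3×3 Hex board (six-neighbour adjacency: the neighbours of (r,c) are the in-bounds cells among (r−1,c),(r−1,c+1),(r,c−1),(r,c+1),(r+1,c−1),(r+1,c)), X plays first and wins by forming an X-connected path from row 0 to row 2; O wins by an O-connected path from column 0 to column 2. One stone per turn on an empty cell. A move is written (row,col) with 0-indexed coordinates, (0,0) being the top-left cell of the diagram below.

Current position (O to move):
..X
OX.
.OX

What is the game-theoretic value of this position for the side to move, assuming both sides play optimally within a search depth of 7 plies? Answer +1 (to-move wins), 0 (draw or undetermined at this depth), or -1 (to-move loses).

value(..X/OX./.OX, O) = -1

[..X/OX./.OX] O move#1: (0,0):-1/O.X/OX./.OX*, (0,1):-1/.OX/OX./.OX, (1,2):-1/..X/OXO/.OX, (2,0):-1/..X/OX./OOX
[O.X/OX./.OX] X move#2: (0,1):+1/OXX/OX./.OX*, (1,2):+1/O.X/OXX/.OX, (2,0):+1/O.X/OX./XOX
[OXX/OX./.OX] O move#3: (1,2):-1/OXX/OXO/.OX*, (2,0):-1/OXX/OX./OOX
[OXX/OXO/.OX] X move#4: (2,0):+1/OXX/OXO/XOX*
[OXX/OXO/XOX] end (terminal -1, O#5); searched ..X/OX./.OX to 7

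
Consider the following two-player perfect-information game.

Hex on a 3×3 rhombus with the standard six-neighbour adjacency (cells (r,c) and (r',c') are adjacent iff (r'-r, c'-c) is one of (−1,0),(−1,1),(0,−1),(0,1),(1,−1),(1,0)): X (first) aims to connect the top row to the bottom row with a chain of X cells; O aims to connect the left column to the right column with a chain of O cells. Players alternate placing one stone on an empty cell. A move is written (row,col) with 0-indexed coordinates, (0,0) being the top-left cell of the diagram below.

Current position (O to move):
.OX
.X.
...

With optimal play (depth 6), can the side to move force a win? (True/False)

ply 1, O at .OX/.X./... | (0,0)=-1→OOX/.X./...*; (1,0)=-1→.OX/OX./...; (1,2)=-1→.OX/.XO/...; (2,0)=-1→.OX/.X./O..; (2,1)=-1→.OX/.X./.O.; (2,2)=-1→.OX/.X./..O
ply 2, X at OOX/.X./... | (1,0)=+1→OOX/XX./...*; (1,2)=+1→OOX/.XX/...; (2,0)=+1→OOX/.X./X..; (2,1)=+1→OOX/.X./.X.; (2,2)=+1→OOX/.X./..X
ply 3, O at OOX/XX./... | (1,2)=-1→OOX/XXO/...*; (2,0)=-1→OOX/XX./O..; (2,1)=-1→OOX/XX./.O.; (2,2)=-1→OOX/XX./..O
ply 4, X at OOX/XXO/... | (2,0)=+1→OOX/XXO/X..*; (2,1)=+1→OOX/XXO/.X.; (2,2)=+1→OOX/XXO/..X
ply 5: OOX/XXO/X.. is terminal -1 (O); from .OX/.X./... depth 6

O winning at [.OX/.X./...]: False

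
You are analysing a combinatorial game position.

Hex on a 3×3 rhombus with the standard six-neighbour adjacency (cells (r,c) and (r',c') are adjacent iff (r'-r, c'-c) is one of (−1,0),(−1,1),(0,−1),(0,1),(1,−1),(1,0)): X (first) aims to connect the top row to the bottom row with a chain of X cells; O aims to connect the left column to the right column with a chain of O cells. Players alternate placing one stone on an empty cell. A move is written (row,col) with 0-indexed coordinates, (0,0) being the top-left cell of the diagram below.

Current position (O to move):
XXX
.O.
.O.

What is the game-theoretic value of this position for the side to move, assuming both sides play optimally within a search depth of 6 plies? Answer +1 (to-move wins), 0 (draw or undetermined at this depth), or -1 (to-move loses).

value(XXX/.O./.O., O) = +1

[XXX/.O./.O.] O move#1: (1,0):+1/XXX/OO./.O.*, (1,2):+1/XXX/.OO/.O., (2,0):+1/XXX/.O./OO., (2,2):+1/XXX/.O./.OO
[XXX/OO./.O.] X move#2: (1,2):-1/XXX/OOX/.O.*, (2,0):-1/XXX/OO./XO., (2,2):-1/XXX/OO./.OX
[XXX/OOX/.O.] O move#3: (2,0):-1/XXX/OOX/OO., (2,2):+1/XXX/OOX/.OO*
[XXX/OOX/.OO] end (terminal -1, X#4); searched XXX/.O./.O. to 6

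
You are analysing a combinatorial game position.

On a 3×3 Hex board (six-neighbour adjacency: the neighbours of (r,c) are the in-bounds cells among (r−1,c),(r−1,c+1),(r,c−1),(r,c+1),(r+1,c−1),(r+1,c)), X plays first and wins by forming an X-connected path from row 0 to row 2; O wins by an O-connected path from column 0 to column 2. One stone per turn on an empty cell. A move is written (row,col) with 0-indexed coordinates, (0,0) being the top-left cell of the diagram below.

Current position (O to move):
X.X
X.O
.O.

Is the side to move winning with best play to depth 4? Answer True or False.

O winning at [X.X/X.O/.O.]: True

p1 O@[X.X/X.O/.O.]: (0,1)[XOX/X.O/.O.]-1 (1,1)[X.X/XOO/.O.]-1 (2,0)[X.X/X.O/OO.]+1* (2,2)[X.X/X.O/.OO]-1
p2 X@[X.X/X.O/OO.] terminal -1; root [X.X/X.O/.O.] d4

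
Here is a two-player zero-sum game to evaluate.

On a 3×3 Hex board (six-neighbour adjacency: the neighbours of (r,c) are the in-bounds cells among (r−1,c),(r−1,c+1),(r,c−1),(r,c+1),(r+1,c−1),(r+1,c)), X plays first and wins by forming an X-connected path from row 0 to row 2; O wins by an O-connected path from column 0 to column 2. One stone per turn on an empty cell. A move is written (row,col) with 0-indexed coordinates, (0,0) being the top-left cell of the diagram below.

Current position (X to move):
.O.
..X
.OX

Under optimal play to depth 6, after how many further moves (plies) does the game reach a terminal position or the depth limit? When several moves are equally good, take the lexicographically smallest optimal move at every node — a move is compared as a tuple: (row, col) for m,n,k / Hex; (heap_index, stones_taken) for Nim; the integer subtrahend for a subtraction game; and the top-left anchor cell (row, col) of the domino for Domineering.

PV length from [.O./..X/.OX]: 5 plies

ply 1, X at .O./..X/.OX | (0,0)=+1→XO./..X/.OX*; (0,2)=+1→.OX/..X/.OX; (1,0)=+1→.O./X.X/.OX; (1,1)=-1→.O./.XX/.OX; (2,0)=-1→.O./..X/XOX
ply 2, O at XO./..X/.OX | (0,2)=-1→XOO/..X/.OX*; (1,0)=-1→XO./O.X/.OX; (1,1)=-1→XO./.OX/.OX; (2,0)=-1→XO./..X/OOX
ply 3, X at XOO/..X/.OX | (1,0)=+1→XOO/X.X/.OX*; (1,1)=-1→XOO/.XX/.OX; (2,0)=-1→XOO/..X/XOX
ply 4, O at XOO/X.X/.OX | (1,1)=-1→XOO/XOX/.OX*; (2,0)=-1→XOO/X.X/OOX
ply 5, X at XOO/XOX/.OX | (2,0)=+1→XOO/XOX/XOX*
ply 6: XOO/XOX/XOX is terminal -1 (O); from .O./..X/.OX depth 6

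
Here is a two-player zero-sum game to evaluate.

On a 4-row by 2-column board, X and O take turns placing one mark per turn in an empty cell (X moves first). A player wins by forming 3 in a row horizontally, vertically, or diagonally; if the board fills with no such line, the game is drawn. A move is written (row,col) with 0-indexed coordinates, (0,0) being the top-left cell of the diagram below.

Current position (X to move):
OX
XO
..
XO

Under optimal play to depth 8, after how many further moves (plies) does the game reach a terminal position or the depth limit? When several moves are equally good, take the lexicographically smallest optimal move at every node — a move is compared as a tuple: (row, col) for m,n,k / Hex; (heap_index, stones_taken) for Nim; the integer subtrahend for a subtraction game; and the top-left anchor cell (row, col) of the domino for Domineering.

PV length from [OX/XO/../XO]: 1 ply

[OX/XO/../XO] X move#1: (2,0):+1/OX/XO/X./XO*, (2,1):+0/OX/XO/.X/XO
[OX/XO/X./XO] end (terminal -1, O#2); searched OX/XO/../XO to 8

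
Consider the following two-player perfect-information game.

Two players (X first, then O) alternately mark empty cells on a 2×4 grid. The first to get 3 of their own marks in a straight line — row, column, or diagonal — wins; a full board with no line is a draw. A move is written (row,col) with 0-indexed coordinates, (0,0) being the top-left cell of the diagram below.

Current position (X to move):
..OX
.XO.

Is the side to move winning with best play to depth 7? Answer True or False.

X winning at [..OX/.XO.]: False

[..OX/.XO.] X move#1: (0,0):+0/X.OX/.XO.*, (0,1):+0/.XOX/.XO., (1,0):+0/..OX/XXO., (1,3):+0/..OX/.XOX
[X.OX/.XO.] O move#2: (0,1):+0/XOOX/.XO.*, (1,0):+0/X.OX/OXO., (1,3):+0/X.OX/.XOO
[XOOX/.XO.] X move#3: (1,0):+0/XOOX/XXO.*, (1,3):+0/XOOX/.XOX
[XOOX/XXO.] O move#4: (1,3):+0/XOOX/XXOO*
[XOOX/XXOO] end (terminal +0, X#5); searched ..OX/.XO. to 7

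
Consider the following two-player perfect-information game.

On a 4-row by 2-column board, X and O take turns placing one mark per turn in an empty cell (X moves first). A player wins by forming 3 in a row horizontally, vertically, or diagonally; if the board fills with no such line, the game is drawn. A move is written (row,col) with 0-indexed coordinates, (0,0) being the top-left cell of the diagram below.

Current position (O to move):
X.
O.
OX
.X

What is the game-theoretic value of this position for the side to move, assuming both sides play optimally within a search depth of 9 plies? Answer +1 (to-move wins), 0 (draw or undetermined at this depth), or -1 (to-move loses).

p1 O@[X./O./OX/.X]: (0,1)[XO/O./OX/.X]-1 (1,1)[X./OO/OX/.X]+0 (3,0)[X./O./OX/OX]+1*
p2 X@[X./O./OX/OX] terminal -1; root [X./O./OX/.X] d9

value(X./O./OX/.X, O) = +1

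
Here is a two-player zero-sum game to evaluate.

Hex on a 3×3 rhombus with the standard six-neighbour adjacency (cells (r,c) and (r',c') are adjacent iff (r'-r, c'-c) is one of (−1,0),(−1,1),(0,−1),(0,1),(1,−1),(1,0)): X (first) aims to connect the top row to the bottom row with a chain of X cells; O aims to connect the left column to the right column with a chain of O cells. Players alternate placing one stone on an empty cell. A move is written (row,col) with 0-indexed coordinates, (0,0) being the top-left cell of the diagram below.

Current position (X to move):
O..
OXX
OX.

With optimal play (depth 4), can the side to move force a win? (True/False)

X winning at [O../OXX/OX.]: True

ply 1, X at O../OXX/OX. | (0,1)=+1→OX./OXX/OX.*; (0,2)=+1→O.X/OXX/OX.; (2,2)=+1→O../OXX/OXX
ply 2: OX./OXX/OX. is terminal -1 (O); from O../OXX/OX. depth 4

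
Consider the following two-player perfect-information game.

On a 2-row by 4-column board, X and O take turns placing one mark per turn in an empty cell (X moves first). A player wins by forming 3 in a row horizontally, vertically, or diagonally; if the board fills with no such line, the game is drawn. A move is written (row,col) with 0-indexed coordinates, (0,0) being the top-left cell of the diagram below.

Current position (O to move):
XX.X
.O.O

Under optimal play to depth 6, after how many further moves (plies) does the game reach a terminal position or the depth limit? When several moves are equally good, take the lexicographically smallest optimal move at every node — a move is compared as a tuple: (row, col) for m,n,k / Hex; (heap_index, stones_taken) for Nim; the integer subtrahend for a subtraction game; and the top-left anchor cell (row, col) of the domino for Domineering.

p1 O@[XX.X/.O.O]: (0,2)[XXOX/.O.O]+0 (1,0)[XX.X/OO.O]-1 (1,2)[XX.X/.OOO]+1*
p2 X@[XX.X/.OOO] terminal -1; root [XX.X/.O.O] d6

PV length from [XX.X/.O.O]: 1 ply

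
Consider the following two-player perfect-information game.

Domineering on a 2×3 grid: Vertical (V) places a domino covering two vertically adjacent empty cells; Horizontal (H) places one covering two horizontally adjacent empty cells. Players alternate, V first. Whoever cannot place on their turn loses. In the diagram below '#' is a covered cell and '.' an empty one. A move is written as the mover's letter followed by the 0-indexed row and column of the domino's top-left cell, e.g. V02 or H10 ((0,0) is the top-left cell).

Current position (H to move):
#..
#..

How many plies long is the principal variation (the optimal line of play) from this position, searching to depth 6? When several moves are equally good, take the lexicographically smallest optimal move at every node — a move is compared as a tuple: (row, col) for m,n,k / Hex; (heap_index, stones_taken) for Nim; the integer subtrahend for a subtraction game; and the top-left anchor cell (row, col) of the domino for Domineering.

PV length from [#../#..]: 1 ply

p1 H@[#../#..]: H01[###/#..]+1* H11[#../###]+1
p2 V@[###/#..] terminal -1; root [#../#..] d6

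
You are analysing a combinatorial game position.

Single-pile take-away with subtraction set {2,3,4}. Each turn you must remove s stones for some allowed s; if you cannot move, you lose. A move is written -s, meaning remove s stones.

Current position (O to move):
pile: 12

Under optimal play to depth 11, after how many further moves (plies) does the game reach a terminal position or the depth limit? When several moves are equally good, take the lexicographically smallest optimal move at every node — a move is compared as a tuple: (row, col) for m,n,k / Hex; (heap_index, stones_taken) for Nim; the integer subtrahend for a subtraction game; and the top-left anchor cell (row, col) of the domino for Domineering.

ply 1, O at 12 | -2=-1→10*; -3=-1→9; -4=-1→8
ply 2, X at 10 | -2=-1→8; -3=+1→7*; -4=+1→6
ply 3, O at 7 | -2=-1→5*; -3=-1→4; -4=-1→3
ply 4, X at 5 | -2=-1→3; -3=-1→2; -4=+1→1*
ply 5: 1 is terminal -1 (O); from 12 depth 11

PV length from [12]: 4 plies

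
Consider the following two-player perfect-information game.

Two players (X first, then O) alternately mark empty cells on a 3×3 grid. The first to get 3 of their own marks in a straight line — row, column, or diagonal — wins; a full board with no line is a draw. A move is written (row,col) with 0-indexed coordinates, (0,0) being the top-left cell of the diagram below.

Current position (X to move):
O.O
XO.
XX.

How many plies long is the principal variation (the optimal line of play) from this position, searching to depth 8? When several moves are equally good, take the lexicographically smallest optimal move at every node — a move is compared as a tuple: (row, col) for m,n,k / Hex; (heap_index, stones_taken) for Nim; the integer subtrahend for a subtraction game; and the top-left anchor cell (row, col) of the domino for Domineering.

[O.O/XO./XX.] X move#1: (0,1):-1/OXO/XO./XX., (1,2):-1/O.O/XOX/XX., (2,2):+1/O.O/XO./XXX*
[O.O/XO./XXX] end (terminal -1, O#2); searched O.O/XO./XX. to 8

PV length from [O.O/XO./XX.]: 1 ply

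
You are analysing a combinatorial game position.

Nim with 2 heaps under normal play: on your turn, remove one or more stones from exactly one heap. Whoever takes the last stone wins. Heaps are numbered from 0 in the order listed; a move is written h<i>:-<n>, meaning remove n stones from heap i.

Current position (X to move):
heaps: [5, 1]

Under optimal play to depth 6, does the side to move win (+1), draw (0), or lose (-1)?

p1 X@[(5,1)]: h0:-1[(4,1)]-1 h0:-2[(3,1)]-1 h0:-3[(2,1)]-1 h0:-4[(1,1)]+1* h0:-5[(0,1)]-1 h1:-1[(5,0)]-1
p2 O@[(1,1)]: h0:-1[(0,1)]-1* h1:-1[(1,0)]-1
p3 X@[(0,1)]: h1:-1[(0,0)]+1*
p4 O@[(0,0)] terminal -1; root [(5,1)] d6

value((5,1), X) = +1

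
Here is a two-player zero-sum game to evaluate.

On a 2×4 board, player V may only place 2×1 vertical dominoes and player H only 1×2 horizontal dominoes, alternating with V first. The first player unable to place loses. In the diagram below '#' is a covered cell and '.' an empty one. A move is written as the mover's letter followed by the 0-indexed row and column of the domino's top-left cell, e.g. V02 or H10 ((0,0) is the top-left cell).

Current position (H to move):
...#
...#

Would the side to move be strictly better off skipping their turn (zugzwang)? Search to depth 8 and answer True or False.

ply 1, H at ...#/...# | H00=+1→##.#/...#*; H01=+1→.###/...#; H10=+1→...#/##.#; H11=+1→...#/.###
ply 2, V at ##.#/...# | V02=-1→####/..##*
ply 3, H at ####/..## | H10=+1→####/####*
ply 4: ####/#### is terminal -1 (V); from ...#/...# depth 8
suppose H passes — search the same position with V to move:
pass> ply 1, V at ...#/...# | V00=-1→#..#/#..#; V01=+1→.#.#/.#.#*; V02=-1→..##/..##
pass> ply 2: .#.#/.#.# is terminal -1 (H); from ...#/...# depth 8
for H: play +1, pass -1

zugzwang(...#/...#, H) = False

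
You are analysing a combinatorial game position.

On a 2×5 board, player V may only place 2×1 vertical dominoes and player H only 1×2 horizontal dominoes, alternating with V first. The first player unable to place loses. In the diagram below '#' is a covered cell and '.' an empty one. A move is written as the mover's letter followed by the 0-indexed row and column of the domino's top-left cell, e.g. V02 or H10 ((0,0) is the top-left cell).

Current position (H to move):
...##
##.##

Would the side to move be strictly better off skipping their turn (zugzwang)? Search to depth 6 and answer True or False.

p1 H@[...##/##.##]: H00[##.##/##.##]-1 H01[.####/##.##]+1*
p2 V@[.####/##.##] terminal -1; root [...##/##.##] d6
if H skipped the turn, V would face:
~ p1 V@[...##/##.##]: V02[..###/#####]-1*
~ p2 H@[..###/#####]: H00[#####/#####]+1*
~ p3 V@[#####/#####] terminal -1; root [...##/##.##] d6
compare (H): move=+1 vs pass=+1

zugzwang(...##/##.##, H) = False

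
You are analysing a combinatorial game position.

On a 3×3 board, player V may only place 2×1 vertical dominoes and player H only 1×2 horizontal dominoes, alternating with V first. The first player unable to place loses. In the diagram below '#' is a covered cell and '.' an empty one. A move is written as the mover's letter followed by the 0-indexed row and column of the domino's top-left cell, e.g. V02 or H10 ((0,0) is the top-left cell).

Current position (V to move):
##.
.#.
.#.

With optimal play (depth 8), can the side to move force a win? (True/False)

[##./.#./.#.] V move#1: V02:+1/###/.##/.#.*, V10:+1/##./##./##., V12:+1/##./.##/.##
[###/.##/.#.] end (terminal -1, H#2); searched ##./.#./.#. to 8

V winning at [##./.#./.#.]: True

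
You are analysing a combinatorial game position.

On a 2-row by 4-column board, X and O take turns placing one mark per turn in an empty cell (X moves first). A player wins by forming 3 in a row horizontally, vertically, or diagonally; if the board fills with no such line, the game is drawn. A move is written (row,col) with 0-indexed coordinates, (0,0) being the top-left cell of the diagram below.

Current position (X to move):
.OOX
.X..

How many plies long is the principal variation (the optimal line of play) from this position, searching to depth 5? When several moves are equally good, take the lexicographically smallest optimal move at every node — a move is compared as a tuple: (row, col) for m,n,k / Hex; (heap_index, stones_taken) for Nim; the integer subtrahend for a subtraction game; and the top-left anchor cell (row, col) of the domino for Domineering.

ply 1, X at .OOX/.X.. | (0,0)=+0→XOOX/.X..*; (1,0)=-1→.OOX/XX..; (1,2)=-1→.OOX/.XX.; (1,3)=-1→.OOX/.X.X
ply 2, O at XOOX/.X.. | (1,0)=+0→XOOX/OX..*; (1,2)=+0→XOOX/.XO.; (1,3)=+0→XOOX/.X.O
ply 3, X at XOOX/OX.. | (1,2)=+0→XOOX/OXX.*; (1,3)=+0→XOOX/OX.X
ply 4, O at XOOX/OXX. | (1,3)=+0→XOOX/OXXO*
ply 5: XOOX/OXXO is terminal +0 (X); from .OOX/.X.. depth 5

PV length from [.OOX/.X..]: 4 plies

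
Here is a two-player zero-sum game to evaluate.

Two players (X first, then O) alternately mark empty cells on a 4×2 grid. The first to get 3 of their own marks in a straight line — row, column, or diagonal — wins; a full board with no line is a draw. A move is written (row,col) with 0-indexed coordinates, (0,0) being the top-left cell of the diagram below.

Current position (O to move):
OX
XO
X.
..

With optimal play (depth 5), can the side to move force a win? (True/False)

ply 1, O at OX/XO/X./.. | (2,1)=-1→OX/XO/XO/..; (3,0)=+0→OX/XO/X./O.*; (3,1)=-1→OX/XO/X./.O
ply 2, X at OX/XO/X./O. | (2,1)=+0→OX/XO/XX/O.*; (3,1)=+0→OX/XO/X./OX
ply 3, O at OX/XO/XX/O. | (3,1)=+0→OX/XO/XX/OO*
ply 4: OX/XO/XX/OO is terminal +0 (X); from OX/XO/X./.. depth 5

O winning at [OX/XO/X./..]: False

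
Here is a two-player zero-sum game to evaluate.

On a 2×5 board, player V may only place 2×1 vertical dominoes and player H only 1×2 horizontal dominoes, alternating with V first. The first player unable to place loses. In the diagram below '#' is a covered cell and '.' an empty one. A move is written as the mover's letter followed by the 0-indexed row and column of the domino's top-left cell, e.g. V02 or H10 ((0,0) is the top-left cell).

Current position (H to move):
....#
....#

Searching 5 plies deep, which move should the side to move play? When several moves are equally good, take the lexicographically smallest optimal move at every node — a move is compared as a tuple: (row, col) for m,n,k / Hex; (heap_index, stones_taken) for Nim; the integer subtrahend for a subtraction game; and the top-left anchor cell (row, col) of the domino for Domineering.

[....#/....#] H move#1: H00:-1/##..#/....#, H01:+1/.##.#/....#*, H02:-1/..###/....#, H10:-1/....#/##..#, H11:+1/....#/.##.#, H12:-1/....#/..###
[.##.#/....#] V move#2: V00:-1/###.#/#...#*, V03:-1/.####/...##
[###.#/#...#] H move#3: H11:-1/###.#/###.#, H12:+1/###.#/#.###*
[###.#/#.###] end (terminal -1, V#4); searched ....#/....# to 5

H's best at [....#/....#]: H01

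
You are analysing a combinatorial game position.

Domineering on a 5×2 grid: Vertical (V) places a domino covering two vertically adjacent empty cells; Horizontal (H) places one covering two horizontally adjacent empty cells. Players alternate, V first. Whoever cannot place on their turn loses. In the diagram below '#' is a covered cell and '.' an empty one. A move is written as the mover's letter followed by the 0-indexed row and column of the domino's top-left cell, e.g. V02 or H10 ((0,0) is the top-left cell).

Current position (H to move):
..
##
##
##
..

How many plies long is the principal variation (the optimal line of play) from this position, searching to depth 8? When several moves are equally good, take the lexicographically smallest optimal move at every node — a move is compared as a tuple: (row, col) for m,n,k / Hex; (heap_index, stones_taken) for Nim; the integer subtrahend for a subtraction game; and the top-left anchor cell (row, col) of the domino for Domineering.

p1 H@[../##/##/##/..]: H00[##/##/##/##/..]+1* H40[../##/##/##/##]+1
p2 V@[##/##/##/##/..] terminal -1; root [../##/##/##/..] d8

PV length from [../##/##/##/..]: 1 ply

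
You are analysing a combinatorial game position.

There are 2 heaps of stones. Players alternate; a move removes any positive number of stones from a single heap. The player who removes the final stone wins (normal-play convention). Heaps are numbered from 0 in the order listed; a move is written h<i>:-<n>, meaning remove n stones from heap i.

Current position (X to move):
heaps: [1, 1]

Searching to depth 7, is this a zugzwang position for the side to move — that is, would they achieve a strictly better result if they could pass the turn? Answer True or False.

zugzwang((1,1), X) = True

[(1,1)] X move#1: h0:-1:-1/(0,1)*, h1:-1:-1/(1,0)
[(0,1)] O move#2: h1:-1:+1/(0,0)*
[(0,0)] end (terminal -1, X#3); searched (1,1) to 7
if X skipped the turn, O would face:
~ [(1,1)] O move#1: h0:-1:-1/(0,1)*, h1:-1:-1/(1,0)
~ [(0,1)] X move#2: h1:-1:+1/(0,0)*
~ [(0,0)] end (terminal -1, O#3); searched (1,1) to 7
compare (X): move=-1 vs pass=+1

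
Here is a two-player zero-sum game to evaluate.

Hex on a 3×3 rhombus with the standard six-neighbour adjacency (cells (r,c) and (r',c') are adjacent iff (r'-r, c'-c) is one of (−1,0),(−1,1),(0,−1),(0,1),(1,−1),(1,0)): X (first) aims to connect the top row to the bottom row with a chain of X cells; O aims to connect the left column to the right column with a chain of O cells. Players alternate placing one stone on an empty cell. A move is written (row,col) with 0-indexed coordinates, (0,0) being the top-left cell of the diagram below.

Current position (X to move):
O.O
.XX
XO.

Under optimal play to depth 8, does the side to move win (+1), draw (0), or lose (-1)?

value(O.O/.XX/XO., X) = +1

ply 1, X at O.O/.XX/XO. | (0,1)=+1→OXO/.XX/XO.*; (1,0)=-1→O.O/XXX/XO.; (2,2)=-1→O.O/.XX/XOX
ply 2: OXO/.XX/XO. is terminal -1 (O); from O.O/.XX/XO. depth 8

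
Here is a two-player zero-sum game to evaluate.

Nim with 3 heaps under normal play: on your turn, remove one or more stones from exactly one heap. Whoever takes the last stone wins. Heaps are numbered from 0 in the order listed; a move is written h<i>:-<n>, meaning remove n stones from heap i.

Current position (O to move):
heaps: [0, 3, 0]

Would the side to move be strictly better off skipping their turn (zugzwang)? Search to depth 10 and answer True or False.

zugzwang((0,3,0), O) = False

p1 O@[(0,3,0)]: h1:-1[(0,2,0)]-1 h1:-2[(0,1,0)]-1 h1:-3[(0,0,0)]+1*
p2 X@[(0,0,0)] terminal -1; root [(0,3,0)] d10
pass branch (X moves first from the same position):
  | p1 X@[(0,3,0)]: h1:-1[(0,2,0)]-1 h1:-2[(0,1,0)]-1 h1:-3[(0,0,0)]+1*
  | p2 O@[(0,0,0)] terminal -1; root [(0,3,0)] d10
O moving scores +1; O passing scores -1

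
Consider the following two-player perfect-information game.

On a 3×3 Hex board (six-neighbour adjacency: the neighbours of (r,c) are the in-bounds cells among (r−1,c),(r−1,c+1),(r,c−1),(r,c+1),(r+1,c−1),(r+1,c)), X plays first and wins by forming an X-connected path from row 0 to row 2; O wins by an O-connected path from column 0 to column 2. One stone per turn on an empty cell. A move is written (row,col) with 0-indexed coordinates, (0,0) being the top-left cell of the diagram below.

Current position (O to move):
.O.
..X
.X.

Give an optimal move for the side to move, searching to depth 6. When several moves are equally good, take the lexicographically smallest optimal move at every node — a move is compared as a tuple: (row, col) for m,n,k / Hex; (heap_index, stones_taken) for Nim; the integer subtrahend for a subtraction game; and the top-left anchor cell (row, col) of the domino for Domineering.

ply 1, O at .O./..X/.X. | (0,0)=-1→OO./..X/.X.; (0,2)=+1→.OO/..X/.X.*; (1,0)=-1→.O./O.X/.X.; (1,1)=-1→.O./.OX/.X.; (2,0)=-1→.O./..X/OX.; (2,2)=-1→.O./..X/.XO
ply 2, X at .OO/..X/.X. | (0,0)=-1→XOO/..X/.X.*; (1,0)=-1→.OO/X.X/.X.; (1,1)=-1→.OO/.XX/.X.; (2,0)=-1→.OO/..X/XX.; (2,2)=-1→.OO/..X/.XX
ply 3, O at XOO/..X/.X. | (1,0)=+1→XOO/O.X/.X.*; (1,1)=+1→XOO/.OX/.X.; (2,0)=+1→XOO/..X/OX.; (2,2)=-1→XOO/..X/.XO
ply 4: XOO/O.X/.X. is terminal -1 (X); from .O./..X/.X. depth 6

O's best at [.O./..X/.X.]: (0,2)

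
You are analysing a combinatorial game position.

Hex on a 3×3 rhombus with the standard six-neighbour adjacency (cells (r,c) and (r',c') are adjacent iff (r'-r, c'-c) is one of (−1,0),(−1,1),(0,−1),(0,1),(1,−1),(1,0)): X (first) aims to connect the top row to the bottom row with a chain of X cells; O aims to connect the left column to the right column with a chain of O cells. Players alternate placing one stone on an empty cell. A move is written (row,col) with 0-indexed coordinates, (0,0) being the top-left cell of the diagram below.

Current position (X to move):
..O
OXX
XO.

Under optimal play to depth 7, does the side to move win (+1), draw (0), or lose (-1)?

p1 X@[..O/OXX/XO.]: (0,0)[X.O/OXX/XO.]-1 (0,1)[.XO/OXX/XO.]+1* (2,2)[..O/OXX/XOX]-1
p2 O@[.XO/OXX/XO.] terminal -1; root [..O/OXX/XO.] d7

value(..O/OXX/XO., X) = +1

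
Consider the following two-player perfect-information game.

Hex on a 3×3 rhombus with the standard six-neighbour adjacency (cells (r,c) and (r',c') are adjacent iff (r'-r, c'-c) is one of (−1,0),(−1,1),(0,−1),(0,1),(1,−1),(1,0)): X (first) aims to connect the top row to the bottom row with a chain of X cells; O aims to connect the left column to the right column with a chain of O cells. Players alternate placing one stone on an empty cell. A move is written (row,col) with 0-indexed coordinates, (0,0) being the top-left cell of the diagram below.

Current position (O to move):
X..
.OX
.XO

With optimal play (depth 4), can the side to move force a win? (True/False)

[X../.OX/.XO] O move#1: (0,1):-1/XO./.OX/.XO, (0,2):+1/X.O/.OX/.XO*, (1,0):-1/X../OOX/.XO, (2,0):-1/X../.OX/OXO
[X.O/.OX/.XO] X move#2: (0,1):-1/XXO/.OX/.XO*, (1,0):-1/X.O/XOX/.XO, (2,0):-1/X.O/.OX/XXO
[XXO/.OX/.XO] O move#3: (1,0):+1/XXO/OOX/.XO*, (2,0):+1/XXO/.OX/OXO
[XXO/OOX/.XO] end (terminal -1, X#4); searched X../.OX/.XO to 4

O winning at [X../.OX/.XO]: True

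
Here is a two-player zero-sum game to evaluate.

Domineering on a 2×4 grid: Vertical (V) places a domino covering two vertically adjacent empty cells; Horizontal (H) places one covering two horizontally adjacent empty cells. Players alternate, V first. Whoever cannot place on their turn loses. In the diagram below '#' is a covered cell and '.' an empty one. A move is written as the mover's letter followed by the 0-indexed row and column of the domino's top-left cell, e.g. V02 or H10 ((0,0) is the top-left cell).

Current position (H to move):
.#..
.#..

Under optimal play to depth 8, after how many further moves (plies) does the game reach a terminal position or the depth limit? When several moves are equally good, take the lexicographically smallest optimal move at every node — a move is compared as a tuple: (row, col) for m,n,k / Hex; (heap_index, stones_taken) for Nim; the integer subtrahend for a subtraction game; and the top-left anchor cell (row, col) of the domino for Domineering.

PV length from [.#../.#..]: 3 plies

[.#../.#..] H move#1: H02:+1/.###/.#..*, H12:+1/.#../.###
[.###/.#..] V move#2: V00:-1/####/##..*
[####/##..] H move#3: H12:+1/####/####*
[####/####] end (terminal -1, V#4); searched .#../.#.. to 8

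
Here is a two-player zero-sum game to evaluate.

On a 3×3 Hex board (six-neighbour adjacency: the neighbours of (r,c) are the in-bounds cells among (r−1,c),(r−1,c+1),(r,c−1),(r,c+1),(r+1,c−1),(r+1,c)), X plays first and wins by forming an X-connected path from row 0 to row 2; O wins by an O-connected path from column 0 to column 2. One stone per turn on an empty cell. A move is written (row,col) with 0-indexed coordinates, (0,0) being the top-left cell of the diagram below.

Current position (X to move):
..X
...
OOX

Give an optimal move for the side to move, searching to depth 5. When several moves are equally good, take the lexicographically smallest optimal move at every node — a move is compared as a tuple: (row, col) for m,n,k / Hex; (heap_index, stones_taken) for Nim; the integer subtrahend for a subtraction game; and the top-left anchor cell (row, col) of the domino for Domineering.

[..X/.../OOX] X move#1: (0,0):-1/X.X/.../OOX, (0,1):-1/.XX/.../OOX, (1,0):-1/..X/X../OOX, (1,1):-1/..X/.X./OOX, (1,2):+1/..X/..X/OOX*
[..X/..X/OOX] end (terminal -1, O#2); searched ..X/.../OOX to 5

X's best at [..X/.../OOX]: (1,2)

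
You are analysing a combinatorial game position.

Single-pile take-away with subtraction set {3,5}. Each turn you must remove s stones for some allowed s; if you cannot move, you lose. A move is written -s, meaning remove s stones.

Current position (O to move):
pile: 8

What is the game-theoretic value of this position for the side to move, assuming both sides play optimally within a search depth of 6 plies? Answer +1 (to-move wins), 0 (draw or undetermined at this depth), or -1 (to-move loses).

[8] O move#1: -3:-1/5*, -5:-1/3
[5] X move#2: -3:+1/2*, -5:+1/0
[2] end (terminal -1, O#3); searched 8 to 6

value(8, O) = -1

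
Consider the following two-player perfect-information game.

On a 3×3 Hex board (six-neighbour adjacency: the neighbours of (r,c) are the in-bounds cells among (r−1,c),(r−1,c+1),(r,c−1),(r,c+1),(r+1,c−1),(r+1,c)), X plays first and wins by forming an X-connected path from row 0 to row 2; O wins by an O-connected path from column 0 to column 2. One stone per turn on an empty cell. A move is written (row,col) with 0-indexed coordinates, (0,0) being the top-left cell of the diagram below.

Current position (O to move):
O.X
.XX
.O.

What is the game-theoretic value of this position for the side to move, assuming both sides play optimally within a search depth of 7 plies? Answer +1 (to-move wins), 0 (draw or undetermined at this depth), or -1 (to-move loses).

ply 1, O at O.X/.XX/.O. | (0,1)=-1→OOX/.XX/.O.*; (1,0)=-1→O.X/OXX/.O.; (2,0)=-1→O.X/.XX/OO.; (2,2)=-1→O.X/.XX/.OO
ply 2, X at OOX/.XX/.O. | (1,0)=+1→OOX/XXX/.O.*; (2,0)=+1→OOX/.XX/XO.; (2,2)=+1→OOX/.XX/.OX
ply 3, O at OOX/XXX/.O. | (2,0)=-1→OOX/XXX/OO.*; (2,2)=-1→OOX/XXX/.OO
ply 4, X at OOX/XXX/OO. | (2,2)=+1→OOX/XXX/OOX*
ply 5: OOX/XXX/OOX is terminal -1 (O); from O.X/.XX/.O. depth 7

value(O.X/.XX/.O., O) = -1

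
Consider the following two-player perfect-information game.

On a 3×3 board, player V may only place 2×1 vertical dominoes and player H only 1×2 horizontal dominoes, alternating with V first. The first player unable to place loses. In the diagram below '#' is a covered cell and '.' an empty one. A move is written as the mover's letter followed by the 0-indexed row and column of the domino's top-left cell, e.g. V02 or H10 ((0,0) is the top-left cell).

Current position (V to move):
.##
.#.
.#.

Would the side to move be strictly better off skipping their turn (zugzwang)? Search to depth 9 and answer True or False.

[.##/.#./.#.] V move#1: V00:+1/###/##./.#.*, V10:+1/.##/##./##., V12:+1/.##/.##/.##
[###/##./.#.] end (terminal -1, H#2); searched .##/.#./.#. to 9
pass branch (H moves first from the same position):
  | [.##/.#./.#.] end (terminal -1, H#1); searched .##/.#./.#. to 9
V moving scores +1; V passing scores +1

zugzwang(.##/.#./.#., V) = False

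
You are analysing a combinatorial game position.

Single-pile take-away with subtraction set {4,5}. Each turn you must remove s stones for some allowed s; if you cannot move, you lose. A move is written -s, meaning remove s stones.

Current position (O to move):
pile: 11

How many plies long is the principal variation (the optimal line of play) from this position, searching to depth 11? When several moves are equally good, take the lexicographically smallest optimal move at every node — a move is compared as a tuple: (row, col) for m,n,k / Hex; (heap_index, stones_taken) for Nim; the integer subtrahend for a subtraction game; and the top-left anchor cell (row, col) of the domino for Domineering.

ply 1, O at 11 | -4=-1→7*; -5=-1→6
ply 2, X at 7 | -4=+1→3*; -5=+1→2
ply 3: 3 is terminal -1 (O); from 11 depth 11

PV length from [11]: 2 plies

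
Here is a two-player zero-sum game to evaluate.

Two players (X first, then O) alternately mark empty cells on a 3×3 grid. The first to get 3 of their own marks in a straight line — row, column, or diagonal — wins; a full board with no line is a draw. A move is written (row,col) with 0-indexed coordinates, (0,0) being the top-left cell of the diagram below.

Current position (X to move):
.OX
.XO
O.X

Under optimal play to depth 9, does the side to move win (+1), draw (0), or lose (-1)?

ply 1, X at .OX/.XO/O.X | (0,0)=+1→XOX/.XO/O.X*; (1,0)=+0→.OX/XXO/O.X; (2,1)=+0→.OX/.XO/OXX
ply 2: XOX/.XO/O.X is terminal -1 (O); from .OX/.XO/O.X depth 9

value(.OX/.XO/O.X, X) = +1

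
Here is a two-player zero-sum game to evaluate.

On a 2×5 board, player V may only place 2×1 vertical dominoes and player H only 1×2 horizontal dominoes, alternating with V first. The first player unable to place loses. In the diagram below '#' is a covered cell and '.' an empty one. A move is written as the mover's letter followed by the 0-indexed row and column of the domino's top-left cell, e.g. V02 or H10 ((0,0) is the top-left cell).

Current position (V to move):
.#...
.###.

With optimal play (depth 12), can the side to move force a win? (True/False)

ply 1, V at .#.../.###. | V00=-1→##.../####.; V04=+1→.#..#/.####*
ply 2, H at .#..#/.#### | H02=-1→.####/.####*
ply 3, V at .####/.#### | V00=+1→#####/#####*
ply 4: #####/##### is terminal -1 (H); from .#.../.###. depth 12

V winning at [.#.../.###.]: True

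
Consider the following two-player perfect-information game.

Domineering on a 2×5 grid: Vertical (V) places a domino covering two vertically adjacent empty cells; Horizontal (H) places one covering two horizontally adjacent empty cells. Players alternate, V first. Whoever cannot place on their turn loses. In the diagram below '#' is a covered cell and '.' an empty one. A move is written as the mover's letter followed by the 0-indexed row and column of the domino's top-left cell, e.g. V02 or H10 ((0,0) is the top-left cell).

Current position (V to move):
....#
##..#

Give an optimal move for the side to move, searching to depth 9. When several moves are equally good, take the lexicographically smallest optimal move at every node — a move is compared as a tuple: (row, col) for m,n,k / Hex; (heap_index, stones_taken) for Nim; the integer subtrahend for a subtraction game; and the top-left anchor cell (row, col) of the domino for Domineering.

V's best at [....#/##..#]: V02

p1 V@[....#/##..#]: V02[..#.#/###.#]+1* V03[...##/##.##]-1
p2 H@[..#.#/###.#]: H00[###.#/###.#]-1*
p3 V@[###.#/###.#]: V03[#####/#####]+1*
p4 H@[#####/#####] terminal -1; root [....#/##..#] d9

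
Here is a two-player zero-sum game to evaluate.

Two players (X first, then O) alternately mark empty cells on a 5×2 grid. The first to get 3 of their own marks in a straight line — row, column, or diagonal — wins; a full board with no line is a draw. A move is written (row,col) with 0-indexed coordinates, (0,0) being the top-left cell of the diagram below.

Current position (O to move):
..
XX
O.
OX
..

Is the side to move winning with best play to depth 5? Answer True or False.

[../XX/O./OX/..] O move#1: (0,0):-1/O./XX/O./OX/.., (0,1):-1/.O/XX/O./OX/.., (2,1):+0/../XX/OO/OX/.., (4,0):+1/../XX/O./OX/O.*, (4,1):-1/../XX/O./OX/.O
[../XX/O./OX/O.] end (terminal -1, X#2); searched ../XX/O./OX/.. to 5

O winning at [../XX/O./OX/..]: True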